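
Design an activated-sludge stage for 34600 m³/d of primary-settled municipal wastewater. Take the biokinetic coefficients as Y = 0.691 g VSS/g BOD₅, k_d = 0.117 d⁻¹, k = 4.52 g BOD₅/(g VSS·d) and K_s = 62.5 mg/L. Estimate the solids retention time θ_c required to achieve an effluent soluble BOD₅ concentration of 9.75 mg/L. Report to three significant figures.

θ_c ≈ 3.28 d

Specific growth rate at S = 9.75 mg/L: μ = YkS/(K_s+S) = 0.691·4.52·9.75/(62.5+9.75) = 0.4215 d⁻¹.
θ_c = 1/(μ − k_d) = 1/(0.4215 − 0.117) = 1/0.3045 = 3.284 d.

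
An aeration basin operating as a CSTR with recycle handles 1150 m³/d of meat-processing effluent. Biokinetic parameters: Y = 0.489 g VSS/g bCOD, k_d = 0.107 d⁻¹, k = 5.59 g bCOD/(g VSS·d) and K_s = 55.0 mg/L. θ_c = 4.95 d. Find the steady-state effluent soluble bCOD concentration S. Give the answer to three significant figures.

S ≈ 7.01 mg/L

From the Monod/SRT balance for a CMAS, S = K_s·(1+k_d θ_c)/[θ_c·(Y k − k_d) − 1] = 55.0 × (1 + 0.107 × 4.95) / [4.95 × (0.489 × 5.59 − 0.107) − 1] = 84.13 / 12.00 = 7.010 mg/L.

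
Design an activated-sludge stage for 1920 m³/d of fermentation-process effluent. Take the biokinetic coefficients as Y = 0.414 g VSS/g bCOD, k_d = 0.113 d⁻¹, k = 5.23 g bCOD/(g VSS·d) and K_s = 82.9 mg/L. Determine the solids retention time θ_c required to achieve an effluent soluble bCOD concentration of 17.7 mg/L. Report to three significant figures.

At the target effluent, Y k S/(K_s+S) = 0.414×5.23×17.7/100.6 = 0.3810 d⁻¹.
θ_c = 1/(μ − k_d) = 1/(0.3810 − 0.113) = 1/0.2680 = 3.732 d.

θ_c ≈ 3.73 d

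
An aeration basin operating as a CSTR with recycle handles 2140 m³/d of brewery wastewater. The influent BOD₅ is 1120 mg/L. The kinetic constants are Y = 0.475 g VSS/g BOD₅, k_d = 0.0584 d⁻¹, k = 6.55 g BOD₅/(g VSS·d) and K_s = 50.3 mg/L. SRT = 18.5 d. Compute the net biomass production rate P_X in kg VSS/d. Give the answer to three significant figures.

P_X ≈ 546 kg VSS/d

Effluent substrate depends only on kinetics and SRT: S = K_s(1 + k_d θ_c) / [θ_c(Yk − k_d) − 1] = 50.3 × (1 + 0.0584 × 18.5) / [18.5 × (0.475 × 6.55 − 0.0584) − 1] = 104.6 / 55.48 = 1.886 mg/L.
Observed yield with endogenous decay: Y_obs = Y / (1 + k_d·θ_c) = 0.475 / (1 + 0.0584 × 18.5) = 0.475 / 2.080 = 0.2283 g VSS/g BOD₅.
Mass of BOD₅ removed per day: Q(S₀ − S) = 2140 × 1118 g/m³ = 2393 kg/d.
Biomass produced: P_X = Y_obs·Q·ΔS = 0.2283 × 2393 ≈ 546.3 kg VSS/d.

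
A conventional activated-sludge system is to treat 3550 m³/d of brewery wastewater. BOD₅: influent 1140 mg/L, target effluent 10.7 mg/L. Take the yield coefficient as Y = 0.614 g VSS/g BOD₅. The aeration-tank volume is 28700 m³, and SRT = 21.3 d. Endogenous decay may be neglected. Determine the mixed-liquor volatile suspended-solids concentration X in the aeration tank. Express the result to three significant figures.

X ≈ 1830 mg/L

From V·X = Y·Q·(S₀ − S)·θ_c (decay neglected): X = 0.614 × 3550 × (1140 − 10.7) × 21.3 / 28700 = 1827 mg/L.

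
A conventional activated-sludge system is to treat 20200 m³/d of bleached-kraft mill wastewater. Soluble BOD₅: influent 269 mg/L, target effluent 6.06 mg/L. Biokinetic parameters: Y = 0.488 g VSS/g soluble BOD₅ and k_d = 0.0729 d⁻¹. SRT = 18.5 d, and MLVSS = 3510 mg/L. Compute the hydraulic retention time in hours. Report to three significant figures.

Steady-state biomass mass balance: V·X·(1 + k_d·θ_c) = Y·Q·(S₀ − S)·θ_c, so V = 0.488 × 20200 × (269 − 6.06) × 18.5 / [3510 × (1 + 0.0729 × 18.5)] = 4.8×10^7 / 8244 = 5817 m³.
Hydraulic retention time τ = V/Q = 5817 / 20200 = 0.2880 d = 6.911 h.

τ ≈ 6.91 h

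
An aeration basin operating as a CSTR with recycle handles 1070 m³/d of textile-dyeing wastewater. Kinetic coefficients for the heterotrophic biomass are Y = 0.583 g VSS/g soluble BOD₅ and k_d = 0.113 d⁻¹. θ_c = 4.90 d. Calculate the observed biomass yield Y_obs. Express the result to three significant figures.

Y_obs ≈ 0.375 g VSS/g soluble BOD₅

Y_obs = Y / (1 + k_d θ_c) = 0.583 / (1 + 0.113 × 4.90) = 0.583 / 1.554 = 0.3752.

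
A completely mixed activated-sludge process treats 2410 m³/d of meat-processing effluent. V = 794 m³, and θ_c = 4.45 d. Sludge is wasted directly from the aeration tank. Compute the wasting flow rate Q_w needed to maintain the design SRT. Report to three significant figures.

Q_w ≈ 178 m³/d

With mixed-liquor wasting, θ_c = V/Q_w, so Q_w = V/θ_c = 794.0/4.45 = 178.4 m³/d.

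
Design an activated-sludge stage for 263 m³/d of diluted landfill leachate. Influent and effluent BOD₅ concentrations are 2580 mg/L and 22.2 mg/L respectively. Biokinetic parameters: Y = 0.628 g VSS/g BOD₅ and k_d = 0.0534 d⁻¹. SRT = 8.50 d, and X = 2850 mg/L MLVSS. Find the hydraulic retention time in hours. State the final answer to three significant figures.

Steady-state biomass mass balance: V·X·(1 + k_d·θ_c) = Y·Q·(S₀ − S)·θ_c, so V = 0.628 × 263 × (2580 − 22.2) × 8.50 / [2850 × (1 + 0.0534 × 8.50)] = 3.59×10^6 / 4144 = 866.6 m³.
HRT = V/Q = 866.6 m³ / 263 m³·d⁻¹ = 3.295 d × 24 = 79.08 h.

τ ≈ 79.1 h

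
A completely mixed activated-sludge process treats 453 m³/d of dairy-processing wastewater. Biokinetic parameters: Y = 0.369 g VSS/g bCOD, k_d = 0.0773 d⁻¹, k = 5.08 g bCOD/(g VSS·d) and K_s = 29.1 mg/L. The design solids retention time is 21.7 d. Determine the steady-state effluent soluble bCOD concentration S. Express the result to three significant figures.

S ≈ 2.05 mg/L

For a completely mixed reactor with recycle the Lawrence–McCarty relation gives S = K_s·(1 + k_d·θ_c) / [θ_c·(Y·k − k_d) − 1] = 29.1 × (1 + 0.0773 × 21.7) / [21.7 × (0.369 × 5.08 − 0.0773) − 1] = 77.91 / 38.00 = 2.050 mg/L.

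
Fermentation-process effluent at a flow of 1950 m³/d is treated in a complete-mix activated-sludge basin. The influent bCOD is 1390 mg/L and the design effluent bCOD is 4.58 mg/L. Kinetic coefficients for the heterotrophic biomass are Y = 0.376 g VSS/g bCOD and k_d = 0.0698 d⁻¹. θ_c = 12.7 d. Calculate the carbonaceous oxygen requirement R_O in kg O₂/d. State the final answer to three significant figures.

Y_obs = Y / (1 + k_d θ_c) = 0.376 / (1 + 0.0698 × 12.7) = 0.376 / 1.886 = 0.1993.
Mass of bCOD removed per day: Q(S₀ − S) = 1950 × 1385 g/m³ = 2702 kg/d.
Net sludge production P_X = 0.1993 × 2702 = 538.5 kg VSS/d.
Carbonaceous O₂ demand = substrate oxidised − cell-mass equivalent = 2702 − 1.42 × 538.5 = 1937 kg O₂/d.

R_O ≈ 1940 kg O₂/d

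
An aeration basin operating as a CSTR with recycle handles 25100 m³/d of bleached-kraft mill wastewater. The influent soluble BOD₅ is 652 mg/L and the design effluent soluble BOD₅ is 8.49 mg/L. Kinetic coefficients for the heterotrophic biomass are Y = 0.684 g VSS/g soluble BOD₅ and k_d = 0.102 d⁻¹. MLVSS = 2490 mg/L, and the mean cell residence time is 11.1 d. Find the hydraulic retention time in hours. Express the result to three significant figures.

τ ≈ 22.1 h

Rearranging the biomass balance for a CMAS with decay, V = Y·Q·ΔS·θ_c / [X·(1+k_d θ_c)] = 0.684 × 25100 × (652 − 8.49) × 11.1 / [2490 × (1 + 0.102 × 11.1)] = 1.23×10^8 / 5309 = 23098 m³.
Hydraulic retention time τ = V/Q = 23098 / 25100 = 0.9203 d = 22.09 h.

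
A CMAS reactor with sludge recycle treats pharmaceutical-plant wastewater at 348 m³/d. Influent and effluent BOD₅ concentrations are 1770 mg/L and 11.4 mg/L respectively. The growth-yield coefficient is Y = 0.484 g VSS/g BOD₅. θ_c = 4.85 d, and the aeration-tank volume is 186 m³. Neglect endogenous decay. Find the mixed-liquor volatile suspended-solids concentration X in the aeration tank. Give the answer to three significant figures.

Without decay, X = Y Q (S₀−S) θ_c / V = 0.484 × 348 × (1770 − 11.4) × 4.85 / 186 = 7724 mg/L.

X ≈ 7720 mg/L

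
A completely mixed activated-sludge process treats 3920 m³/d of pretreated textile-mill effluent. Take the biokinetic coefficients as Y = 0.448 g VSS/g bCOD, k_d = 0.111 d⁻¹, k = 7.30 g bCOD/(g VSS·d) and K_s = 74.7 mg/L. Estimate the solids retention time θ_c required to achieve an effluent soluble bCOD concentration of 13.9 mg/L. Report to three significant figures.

At the target effluent, Y k S/(K_s+S) = 0.448×7.30×13.9/88.60 = 0.5131 d⁻¹.
Then 1/θ_c = μ − k_d = 0.5131 − 0.111 = 0.4021 d⁻¹, giving θ_c = 2.487 d.

θ_c ≈ 2.49 d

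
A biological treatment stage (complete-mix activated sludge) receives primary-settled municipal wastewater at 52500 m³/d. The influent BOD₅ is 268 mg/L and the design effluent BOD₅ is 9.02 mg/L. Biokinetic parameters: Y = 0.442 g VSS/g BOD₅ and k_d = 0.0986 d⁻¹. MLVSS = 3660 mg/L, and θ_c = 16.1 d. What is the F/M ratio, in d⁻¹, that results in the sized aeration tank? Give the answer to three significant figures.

F/M ≈ 0.376 d⁻¹

Steady-state biomass mass balance: V·X·(1 + k_d·θ_c) = Y·Q·(S₀ − S)·θ_c, so V = 0.442 × 52500 × (268 − 9.02) × 16.1 / [3660 × (1 + 0.0986 × 16.1)] = 9.68×10^7 / 9470 = 10217 m³.
F/M = Q·S₀ / (V·X) = 52500 × 268 / (10217 × 3660) = 0.3763 g BOD₅·(g VSS·d)⁻¹.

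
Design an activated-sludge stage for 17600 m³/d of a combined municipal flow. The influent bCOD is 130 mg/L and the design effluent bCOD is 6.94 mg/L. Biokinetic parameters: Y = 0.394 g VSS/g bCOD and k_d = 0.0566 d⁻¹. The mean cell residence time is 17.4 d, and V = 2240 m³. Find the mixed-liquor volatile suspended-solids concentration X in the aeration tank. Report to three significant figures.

X ≈ 3340 mg/L

Solving the biomass balance for X: X = Y Q (S₀−S) θ_c / [V (1+k_d θ_c)] = 0.394 × 17600 × (130 − 6.94) × 17.4 / [2240 × (1 + 0.0566 × 17.4)] = 3340 mg/L.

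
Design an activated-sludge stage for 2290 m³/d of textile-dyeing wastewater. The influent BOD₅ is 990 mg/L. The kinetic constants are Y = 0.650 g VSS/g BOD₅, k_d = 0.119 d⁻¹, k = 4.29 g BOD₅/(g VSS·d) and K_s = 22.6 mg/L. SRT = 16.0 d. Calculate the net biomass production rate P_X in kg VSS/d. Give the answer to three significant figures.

P_X ≈ 507 kg VSS/d

For a completely mixed reactor with recycle the Lawrence–McCarty relation gives S = K_s·(1 + k_d·θ_c) / [θ_c·(Y·k − k_d) − 1] = 22.6 × (1 + 0.119 × 16.0) / [16.0 × (0.650 × 4.29 − 0.119) − 1] = 65.63 / 41.71 = 1.573 mg/L.
Observed yield with endogenous decay: Y_obs = Y / (1 + k_d·θ_c) = 0.650 / (1 + 0.119 × 16.0) = 0.650 / 2.904 = 0.2238 g VSS/g BOD₅.
Substrate removed = Q·(S₀ − S) = 2290 m³/d × (990 − 1.57) g/m³ = 2.26×10^6 g/d = 2264 kg/d.
P_X = Y_obs · Q(S₀ − S) = 0.2238 × 2264 = 506.6 kg VSS/d.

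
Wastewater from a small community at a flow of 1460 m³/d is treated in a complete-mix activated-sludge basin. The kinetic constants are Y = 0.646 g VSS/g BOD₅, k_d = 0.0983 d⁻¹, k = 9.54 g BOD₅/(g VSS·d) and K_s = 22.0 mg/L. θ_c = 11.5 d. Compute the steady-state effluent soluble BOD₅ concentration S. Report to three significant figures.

S ≈ 0.682 mg/L

From the Monod/SRT balance for a CMAS, S = K_s·(1+k_d θ_c)/[θ_c·(Y k − k_d) − 1] = 22.0 × (1 + 0.0983 × 11.5) / [11.5 × (0.646 × 9.54 − 0.0983) − 1] = 46.87 / 68.74 = 0.6818 mg/L.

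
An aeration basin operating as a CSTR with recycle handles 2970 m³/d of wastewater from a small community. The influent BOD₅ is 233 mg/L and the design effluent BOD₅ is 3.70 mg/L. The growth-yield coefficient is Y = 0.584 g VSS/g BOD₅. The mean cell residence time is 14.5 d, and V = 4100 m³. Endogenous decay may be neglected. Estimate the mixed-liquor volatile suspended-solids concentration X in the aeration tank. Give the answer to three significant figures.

X ≈ 1410 mg/L

From V·X = Y·Q·(S₀ − S)·θ_c (decay neglected): X = 0.584 × 2970 × (233 − 3.70) × 14.5 / 4100 = 1407 mg/L.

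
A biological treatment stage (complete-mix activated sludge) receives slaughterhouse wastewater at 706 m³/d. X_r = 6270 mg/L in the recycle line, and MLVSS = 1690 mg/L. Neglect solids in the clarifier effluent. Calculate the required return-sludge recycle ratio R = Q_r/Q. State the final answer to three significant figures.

R ≈ 0.369

Mass balance around the secondary clarifier (neglecting effluent solids): R = X / (X_r − X) = 1690 / (6270 − 1690) = 0.3690.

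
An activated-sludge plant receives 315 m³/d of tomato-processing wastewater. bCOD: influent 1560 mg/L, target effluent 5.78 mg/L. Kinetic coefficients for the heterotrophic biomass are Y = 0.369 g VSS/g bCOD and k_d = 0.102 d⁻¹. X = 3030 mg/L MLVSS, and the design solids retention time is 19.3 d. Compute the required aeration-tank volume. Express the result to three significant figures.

Rearranging the biomass balance for a CMAS with decay, V = Y·Q·ΔS·θ_c / [X·(1+k_d θ_c)] = 0.369 × 315 × (1560 − 5.78) × 19.3 / [3030 × (1 + 0.102 × 19.3)] = 3.49×10^6 / 8995 = 387.6 m³.

V ≈ 388 m³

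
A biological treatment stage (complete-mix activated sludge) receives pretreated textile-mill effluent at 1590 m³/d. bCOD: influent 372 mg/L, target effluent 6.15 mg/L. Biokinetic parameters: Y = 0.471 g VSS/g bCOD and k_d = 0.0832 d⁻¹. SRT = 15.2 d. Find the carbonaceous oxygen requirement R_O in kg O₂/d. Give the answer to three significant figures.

Y_obs = Y / (1 + k_d θ_c) = 0.471 / (1 + 0.0832 × 15.2) = 0.471 / 2.265 = 0.2080.
Substrate removed = Q·(S₀ − S) = 1590 m³/d × (372 − 6.15) g/m³ = 5.82×10^5 g/d = 581.7 kg/d.
P_X = Y_obs·Q·(S₀ − S) = 0.2080 × 581.7 = 121.0 kg VSS/d.
R_O = Q·ΔS − 1.42 P_X = 581.7 − 171.8 = 409.9 kg O₂/d.

R_O ≈ 410 kg O₂/d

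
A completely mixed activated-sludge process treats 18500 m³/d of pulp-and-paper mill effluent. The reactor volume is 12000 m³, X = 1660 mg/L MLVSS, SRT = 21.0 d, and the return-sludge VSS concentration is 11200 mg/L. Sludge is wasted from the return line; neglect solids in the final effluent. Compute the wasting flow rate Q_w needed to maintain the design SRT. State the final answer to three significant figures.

Q_w = (V·X)/(θ_c X_r) = 12000 × 1660 / (21.0 × 11200) = 84.69 m³/d.

Q_w ≈ 84.7 m³/d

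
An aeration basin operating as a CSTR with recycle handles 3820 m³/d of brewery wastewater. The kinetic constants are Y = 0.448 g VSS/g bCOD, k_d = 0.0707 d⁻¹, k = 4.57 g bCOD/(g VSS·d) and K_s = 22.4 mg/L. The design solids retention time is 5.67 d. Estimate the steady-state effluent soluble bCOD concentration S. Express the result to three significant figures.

From the Monod/SRT balance for a CMAS, S = K_s·(1+k_d θ_c)/[θ_c·(Y k − k_d) − 1] = 22.4 × (1 + 0.0707 × 5.67) / [5.67 × (0.448 × 4.57 − 0.0707) − 1] = 31.38 / 10.21 = 3.074 mg/L.

S ≈ 3.07 mg/L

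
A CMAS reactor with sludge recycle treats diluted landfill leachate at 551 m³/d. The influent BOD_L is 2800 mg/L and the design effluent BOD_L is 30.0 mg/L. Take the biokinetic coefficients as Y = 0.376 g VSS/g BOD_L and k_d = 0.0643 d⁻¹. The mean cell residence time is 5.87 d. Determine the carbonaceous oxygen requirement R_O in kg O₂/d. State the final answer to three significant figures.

R_O ≈ 935 kg O₂/d

The observed yield is Y_obs = Y/(1 + k_d·θ_c) = 0.376 / (1 + 0.0643 × 5.87) = 0.376 / 1.377 = 0.2730 g VSS per g BOD_L removed.
Q·(S₀ − S) = 551 × (2800 − 30.0) × 10⁻³ = 1526 kg/d removed.
Biomass synthesised: P_X = Y_obs × 1526 = 416.6 kg VSS/d.
R_O = Q·(S₀ − S) − 1.42·P_X = 1526 − 1.42 × 416.6 = 934.7 kg O₂/d.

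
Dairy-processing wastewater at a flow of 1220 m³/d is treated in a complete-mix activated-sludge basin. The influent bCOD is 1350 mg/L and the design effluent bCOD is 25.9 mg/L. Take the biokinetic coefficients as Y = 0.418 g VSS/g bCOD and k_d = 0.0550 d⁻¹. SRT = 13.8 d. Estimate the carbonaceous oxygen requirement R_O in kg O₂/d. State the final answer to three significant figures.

The observed yield is Y_obs = Y/(1 + k_d·θ_c) = 0.418 / (1 + 0.0550 × 13.8) = 0.418 / 1.759 = 0.2376 g VSS per g bCOD removed.
ΔS = 1350 − 25.9 = 1324 mg/L, so the substrate removal rate is 1220 × 1324/1000 = 1615 kg bCOD/d.
Net sludge production P_X = 0.2376 × 1615 = 383.9 kg VSS/d.
R_O = Q·ΔS − 1.42 P_X = 1615 − 545.1 = 1070 kg O₂/d.

R_O ≈ 1070 kg O₂/d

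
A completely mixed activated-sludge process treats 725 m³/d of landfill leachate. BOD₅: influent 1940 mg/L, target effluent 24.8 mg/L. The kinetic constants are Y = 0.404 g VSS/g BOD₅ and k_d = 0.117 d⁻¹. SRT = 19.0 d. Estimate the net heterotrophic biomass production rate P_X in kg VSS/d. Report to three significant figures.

Correct the yield for decay: Y_obs = Y/(1 + k_d θ_c) = 0.404 / (1 + 0.117 × 19.0) = 0.404 / 3.223 = 0.1253.
Mass of BOD₅ removed per day: Q(S₀ − S) = 725 × 1915 g/m³ = 1389 kg/d.
So the net sludge growth is P_X = 0.1253 × 1389 = 174.0 kg VSS/d.

P_X ≈ 174 kg VSS/d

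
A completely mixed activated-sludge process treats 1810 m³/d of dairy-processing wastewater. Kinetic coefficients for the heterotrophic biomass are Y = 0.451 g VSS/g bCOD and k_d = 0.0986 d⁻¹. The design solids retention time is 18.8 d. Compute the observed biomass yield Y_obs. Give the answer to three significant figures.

Y_obs = Y / (1 + k_d θ_c) = 0.451 / (1 + 0.0986 × 18.8) = 0.451 / 2.854 = 0.1580.

Y_obs ≈ 0.158 g VSS/g bCOD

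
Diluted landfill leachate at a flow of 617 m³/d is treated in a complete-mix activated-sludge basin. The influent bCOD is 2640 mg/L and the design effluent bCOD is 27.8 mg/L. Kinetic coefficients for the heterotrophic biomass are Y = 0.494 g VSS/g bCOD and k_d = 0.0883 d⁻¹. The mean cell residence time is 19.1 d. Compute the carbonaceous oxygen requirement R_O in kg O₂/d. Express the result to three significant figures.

R_O ≈ 1190 kg O₂/d

Correct the yield for decay: Y_obs = Y/(1 + k_d θ_c) = 0.494 / (1 + 0.0883 × 19.1) = 0.494 / 2.687 = 0.1839.
Q·(S₀ − S) = 617 × (2640 − 27.8) × 10⁻³ = 1612 kg/d removed.
P_X = Y_obs·Q·(S₀ − S) = 0.1839 × 1612 = 296.4 kg VSS/d.
R_O = Q·(S₀ − S) − 1.42·P_X = 1612 − 1.42 × 296.4 = 1191 kg O₂/d.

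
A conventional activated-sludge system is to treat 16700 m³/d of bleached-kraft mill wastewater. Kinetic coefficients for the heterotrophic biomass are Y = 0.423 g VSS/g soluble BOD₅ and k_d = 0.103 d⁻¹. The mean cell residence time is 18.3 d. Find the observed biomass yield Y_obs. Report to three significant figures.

Correct the yield for decay: Y_obs = Y/(1 + k_d θ_c) = 0.423 / (1 + 0.103 × 18.3) = 0.423 / 2.885 = 0.1466.

Y_obs ≈ 0.147 g VSS/g soluble BOD₅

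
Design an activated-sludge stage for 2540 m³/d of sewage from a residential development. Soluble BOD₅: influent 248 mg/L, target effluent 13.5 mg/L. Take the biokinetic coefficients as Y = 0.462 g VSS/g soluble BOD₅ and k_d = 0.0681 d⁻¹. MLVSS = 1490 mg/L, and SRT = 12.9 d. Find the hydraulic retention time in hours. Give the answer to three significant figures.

Rearranging the biomass balance for a CMAS with decay, V = Y·Q·ΔS·θ_c / [X·(1+k_d θ_c)] = 0.462 × 2540 × (248 − 13.5) × 12.9 / [1490 × (1 + 0.0681 × 12.9)] = 3.55×10^6 / 2799 = 1268 m³.
HRT = V/Q = 1268 m³ / 2540 m³·d⁻¹ = 0.4993 d × 24 = 11.98 h.

τ ≈ 12.0 h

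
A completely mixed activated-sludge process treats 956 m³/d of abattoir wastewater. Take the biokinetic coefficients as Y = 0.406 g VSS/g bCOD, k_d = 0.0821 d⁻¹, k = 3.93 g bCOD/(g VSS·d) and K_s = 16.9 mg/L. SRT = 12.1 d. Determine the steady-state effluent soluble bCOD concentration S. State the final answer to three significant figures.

Effluent substrate depends only on kinetics and SRT: S = K_s(1 + k_d θ_c) / [θ_c(Yk − k_d) − 1] = 16.9 × (1 + 0.0821 × 12.1) / [12.1 × (0.406 × 3.93 − 0.0821) − 1] = 33.69 / 17.31 = 1.946 mg/L.

S ≈ 1.95 mg/L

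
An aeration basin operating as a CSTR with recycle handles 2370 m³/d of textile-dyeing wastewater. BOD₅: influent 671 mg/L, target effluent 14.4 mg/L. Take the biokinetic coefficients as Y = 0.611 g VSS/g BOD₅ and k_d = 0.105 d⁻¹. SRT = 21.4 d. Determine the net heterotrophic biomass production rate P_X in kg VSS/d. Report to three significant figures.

P_X ≈ 293 kg VSS/d

Y_obs = Y / (1 + k_d θ_c) = 0.611 / (1 + 0.105 × 21.4) = 0.611 / 3.247 = 0.1882.
ΔS = 671 − 14.4 = 656.6 mg/L, so the substrate removal rate is 2370 × 656.6/1000 = 1556 kg BOD₅/d.
P_X = Y_obs · Q(S₀ − S) = 0.1882 × 1556 = 292.8 kg VSS/d.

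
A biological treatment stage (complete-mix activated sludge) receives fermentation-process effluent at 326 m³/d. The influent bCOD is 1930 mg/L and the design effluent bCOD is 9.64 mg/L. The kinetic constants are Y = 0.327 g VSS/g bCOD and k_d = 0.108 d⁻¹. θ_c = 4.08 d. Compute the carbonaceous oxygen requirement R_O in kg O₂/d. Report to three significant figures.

R_O ≈ 424 kg O₂/d

Y_obs = Y / (1 + k_d θ_c) = 0.327 / (1 + 0.108 × 4.08) = 0.327 / 1.441 = 0.2270.
ΔS = 1930 − 9.64 = 1920 mg/L, so the substrate removal rate is 326 × 1920/1000 = 626.0 kg bCOD/d.
P_X = Y_obs·Q·(S₀ − S) = 0.2270 × 626.0 = 142.1 kg VSS/d.
R_O = Q·ΔS − 1.42 P_X = 626.0 − 201.8 = 424.3 kg O₂/d.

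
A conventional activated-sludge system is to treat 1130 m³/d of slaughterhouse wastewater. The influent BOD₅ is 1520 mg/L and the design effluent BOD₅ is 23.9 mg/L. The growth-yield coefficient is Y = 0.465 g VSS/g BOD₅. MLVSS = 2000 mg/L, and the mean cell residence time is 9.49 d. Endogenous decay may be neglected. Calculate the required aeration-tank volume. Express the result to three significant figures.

V ≈ 3730 m³

Biomass mass balance (decay neglected): V·X = Y·Q·(S₀ − S)·θ_c, so V = 0.465 × 1130 × (1520 − 23.9) × 9.49 / 2000 = 3730 m³.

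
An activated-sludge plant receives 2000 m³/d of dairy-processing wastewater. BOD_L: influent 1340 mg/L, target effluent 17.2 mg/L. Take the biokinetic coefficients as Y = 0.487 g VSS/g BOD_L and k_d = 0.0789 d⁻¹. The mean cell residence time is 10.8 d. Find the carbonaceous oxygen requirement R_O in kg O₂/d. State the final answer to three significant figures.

Correct the yield for decay: Y_obs = Y/(1 + k_d θ_c) = 0.487 / (1 + 0.0789 × 10.8) = 0.487 / 1.852 = 0.2629.
Substrate removed = Q·(S₀ − S) = 2000 m³/d × (1340 − 17.2) g/m³ = 2.65×10^6 g/d = 2646 kg/d.
Net sludge production P_X = 0.2629 × 2646 = 695.6 kg VSS/d.
Carbonaceous O₂ demand = substrate oxidised − cell-mass equivalent = 2646 − 1.42 × 695.6 = 1658 kg O₂/d.

R_O ≈ 1660 kg O₂/d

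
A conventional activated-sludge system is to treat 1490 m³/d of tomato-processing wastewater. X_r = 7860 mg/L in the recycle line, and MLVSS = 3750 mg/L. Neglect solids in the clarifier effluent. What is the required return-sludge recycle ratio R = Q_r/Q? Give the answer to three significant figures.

R ≈ 0.912

R = Q_r/Q = X/(X_r − X) = 3750 / (7860 − 3750) = 0.9124.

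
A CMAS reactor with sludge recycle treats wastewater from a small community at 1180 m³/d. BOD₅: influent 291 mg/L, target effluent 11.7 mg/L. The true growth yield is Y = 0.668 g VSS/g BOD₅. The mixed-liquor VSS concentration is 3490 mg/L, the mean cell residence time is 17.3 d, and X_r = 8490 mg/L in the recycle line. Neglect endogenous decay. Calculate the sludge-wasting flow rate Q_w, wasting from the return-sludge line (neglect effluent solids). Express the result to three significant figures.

Biomass mass balance (decay neglected): V·X = Y·Q·(S₀ − S)·θ_c, so V = 0.668 × 1180 × (291 − 11.7) × 17.3 / 3490 = 1091 m³.
Wasting from the return line (neglecting effluent solids): Q_w = V·X / (θ_c·X_r) = 1091 × 3490 / (17.3 × 8490) = 25.93 m³/d.

Q_w ≈ 25.9 m³/d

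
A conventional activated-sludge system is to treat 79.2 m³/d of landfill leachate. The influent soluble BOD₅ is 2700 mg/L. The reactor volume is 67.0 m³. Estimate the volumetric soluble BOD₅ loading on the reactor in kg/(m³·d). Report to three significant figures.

L_v ≈ 3.19 kg soluble BOD₅/(m³·d)

Volumetric loading L_v = Q·S₀ / V = 79.2 × 2700 g/m³ / 67.00 m³ = 3192 g/(m³·d) = 3.192 kg soluble BOD₅/(m³·d).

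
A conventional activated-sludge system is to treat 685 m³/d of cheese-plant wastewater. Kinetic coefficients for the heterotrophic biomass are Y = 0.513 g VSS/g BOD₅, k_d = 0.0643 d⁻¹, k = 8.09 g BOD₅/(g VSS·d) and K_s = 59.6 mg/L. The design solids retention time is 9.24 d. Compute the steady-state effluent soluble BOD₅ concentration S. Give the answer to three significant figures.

For a completely mixed reactor with recycle the Lawrence–McCarty relation gives S = K_s·(1 + k_d·θ_c) / [θ_c·(Y·k − k_d) − 1] = 59.6 × (1 + 0.0643 × 9.24) / [9.24 × (0.513 × 8.09 − 0.0643) − 1] = 95.01 / 36.75 = 2.585 mg/L.

S ≈ 2.59 mg/L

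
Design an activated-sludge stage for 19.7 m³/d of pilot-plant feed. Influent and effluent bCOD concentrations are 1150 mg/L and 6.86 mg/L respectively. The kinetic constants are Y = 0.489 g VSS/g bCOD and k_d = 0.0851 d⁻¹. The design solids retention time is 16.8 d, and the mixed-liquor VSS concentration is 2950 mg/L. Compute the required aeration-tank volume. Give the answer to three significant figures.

Rearranging the biomass balance for a CMAS with decay, V = Y·Q·ΔS·θ_c / [X·(1+k_d θ_c)] = 0.489 × 19.7 × (1150 − 6.86) × 16.8 / [2950 × (1 + 0.0851 × 16.8)] = 1.85×10^5 / 7168 = 25.81 m³.

V ≈ 25.8 m³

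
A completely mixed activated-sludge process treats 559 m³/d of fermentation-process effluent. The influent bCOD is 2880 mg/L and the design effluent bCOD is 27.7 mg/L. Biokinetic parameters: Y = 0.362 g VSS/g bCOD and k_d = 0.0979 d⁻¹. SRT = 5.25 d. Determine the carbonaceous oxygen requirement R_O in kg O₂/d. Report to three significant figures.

Y_obs = Y / (1 + k_d θ_c) = 0.362 / (1 + 0.0979 × 5.25) = 0.362 / 1.514 = 0.2391.
Q·(S₀ − S) = 559 × (2880 − 27.7) × 10⁻³ = 1594 kg/d removed.
Biomass synthesised: P_X = Y_obs × 1594 = 381.2 kg VSS/d.
Carbonaceous O₂ demand = substrate oxidised − cell-mass equivalent = 1594 − 1.42 × 381.2 = 1053 kg O₂/d.

R_O ≈ 1050 kg O₂/d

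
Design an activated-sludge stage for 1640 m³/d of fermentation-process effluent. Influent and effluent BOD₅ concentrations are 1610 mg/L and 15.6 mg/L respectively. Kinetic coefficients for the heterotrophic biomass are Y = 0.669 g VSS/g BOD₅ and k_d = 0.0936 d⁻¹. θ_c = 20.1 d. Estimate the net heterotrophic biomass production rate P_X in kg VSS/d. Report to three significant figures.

P_X ≈ 607 kg VSS/d

Observed yield with endogenous decay: Y_obs = Y / (1 + k_d·θ_c) = 0.669 / (1 + 0.0936 × 20.1) = 0.669 / 2.881 = 0.2322 g VSS/g BOD₅.
Q·(S₀ − S) = 1640 × (1610 − 15.6) × 10⁻³ = 2615 kg/d removed.
Biomass produced: P_X = Y_obs·Q·ΔS = 0.2322 × 2615 ≈ 607.1 kg VSS/d.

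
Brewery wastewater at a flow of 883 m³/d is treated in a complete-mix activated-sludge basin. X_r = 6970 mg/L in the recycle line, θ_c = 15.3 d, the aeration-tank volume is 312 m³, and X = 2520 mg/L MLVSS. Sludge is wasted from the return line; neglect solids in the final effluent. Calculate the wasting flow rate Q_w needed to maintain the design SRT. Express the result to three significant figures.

Q_w ≈ 7.37 m³/d

Q_w = (V·X)/(θ_c X_r) = 312.0 × 2520 / (15.3 × 6970) = 7.373 m³/d.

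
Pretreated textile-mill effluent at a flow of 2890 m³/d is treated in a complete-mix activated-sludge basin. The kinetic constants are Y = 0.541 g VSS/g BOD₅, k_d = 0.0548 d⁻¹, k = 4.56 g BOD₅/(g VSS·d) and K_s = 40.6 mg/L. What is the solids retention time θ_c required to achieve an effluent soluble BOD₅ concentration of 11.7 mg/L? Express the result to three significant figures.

θ_c ≈ 2.01 d

Specific growth rate at S = 11.7 mg/L: μ = YkS/(K_s+S) = 0.541·4.56·11.7/(40.6+11.7) = 0.5519 d⁻¹.
θ_c = 1/(μ − k_d) = 1/(0.5519 − 0.0548) = 1/0.4971 = 2.012 d.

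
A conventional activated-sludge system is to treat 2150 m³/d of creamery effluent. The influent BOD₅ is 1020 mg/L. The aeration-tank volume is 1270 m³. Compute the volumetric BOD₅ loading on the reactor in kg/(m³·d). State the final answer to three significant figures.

L_v ≈ 1.73 kg BOD₅/(m³·d)

Volumetric loading L_v = Q·S₀ / V = 2150 × 1020 g/m³ / 1270 m³ = 1727 g/(m³·d) = 1.727 kg BOD₅/(m³·d).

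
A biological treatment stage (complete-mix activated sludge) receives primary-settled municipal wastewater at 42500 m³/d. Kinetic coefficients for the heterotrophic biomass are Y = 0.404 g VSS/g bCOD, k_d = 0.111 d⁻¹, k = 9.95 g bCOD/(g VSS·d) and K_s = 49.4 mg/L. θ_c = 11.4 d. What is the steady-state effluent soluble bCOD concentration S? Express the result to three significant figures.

S ≈ 2.57 mg/L

From the Monod/SRT balance for a CMAS, S = K_s·(1+k_d θ_c)/[θ_c·(Y k − k_d) − 1] = 49.4 × (1 + 0.111 × 11.4) / [11.4 × (0.404 × 9.95 − 0.111) − 1] = 111.9 / 43.56 = 2.569 mg/L.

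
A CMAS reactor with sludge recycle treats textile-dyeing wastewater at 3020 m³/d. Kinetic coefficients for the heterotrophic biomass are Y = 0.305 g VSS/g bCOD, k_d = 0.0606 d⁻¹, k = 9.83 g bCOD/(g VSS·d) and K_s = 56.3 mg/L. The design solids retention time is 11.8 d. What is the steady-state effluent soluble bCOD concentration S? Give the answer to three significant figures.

S ≈ 2.87 mg/L

For a completely mixed reactor with recycle the Lawrence–McCarty relation gives S = K_s·(1 + k_d·θ_c) / [θ_c·(Y·k − k_d) − 1] = 56.3 × (1 + 0.0606 × 11.8) / [11.8 × (0.305 × 9.83 − 0.0606) − 1] = 96.56 / 33.66 = 2.868 mg/L.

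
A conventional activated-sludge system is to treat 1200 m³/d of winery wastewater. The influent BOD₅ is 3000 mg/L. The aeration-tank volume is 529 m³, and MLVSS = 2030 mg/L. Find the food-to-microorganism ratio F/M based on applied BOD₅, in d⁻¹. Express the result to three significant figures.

F/M ≈ 3.35 d⁻¹

F/M = applied load / biomass = Q·S₀/(V·X) = 1200 × 3000 / (529.0 × 2030) = 3.352 d⁻¹.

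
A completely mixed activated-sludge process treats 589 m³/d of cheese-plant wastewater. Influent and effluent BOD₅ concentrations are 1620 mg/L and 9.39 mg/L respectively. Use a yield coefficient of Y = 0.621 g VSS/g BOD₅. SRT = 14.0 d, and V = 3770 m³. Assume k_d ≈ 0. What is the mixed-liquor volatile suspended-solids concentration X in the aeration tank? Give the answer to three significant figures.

X ≈ 2190 mg/L

From V·X = Y·Q·(S₀ − S)·θ_c (decay neglected): X = 0.621 × 589 × (1620 − 9.39) × 14.0 / 3770 = 2188 mg/L.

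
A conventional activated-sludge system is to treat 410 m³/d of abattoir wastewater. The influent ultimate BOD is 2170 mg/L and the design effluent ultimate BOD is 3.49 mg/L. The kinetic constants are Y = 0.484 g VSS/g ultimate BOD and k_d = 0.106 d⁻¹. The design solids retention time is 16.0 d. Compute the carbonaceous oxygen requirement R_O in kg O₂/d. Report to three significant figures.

R_O ≈ 662 kg O₂/d

The observed yield is Y_obs = Y/(1 + k_d·θ_c) = 0.484 / (1 + 0.106 × 16.0) = 0.484 / 2.696 = 0.1795 g VSS per g ultimate BOD removed.
Mass of ultimate BOD removed per day: Q(S₀ − S) = 410 × 2167 g/m³ = 888.3 kg/d.
Biomass synthesised: P_X = Y_obs × 888.3 = 159.5 kg VSS/d.
Carbonaceous O₂ demand = substrate oxidised − cell-mass equivalent = 888.3 − 1.42 × 159.5 = 661.8 kg O₂/d.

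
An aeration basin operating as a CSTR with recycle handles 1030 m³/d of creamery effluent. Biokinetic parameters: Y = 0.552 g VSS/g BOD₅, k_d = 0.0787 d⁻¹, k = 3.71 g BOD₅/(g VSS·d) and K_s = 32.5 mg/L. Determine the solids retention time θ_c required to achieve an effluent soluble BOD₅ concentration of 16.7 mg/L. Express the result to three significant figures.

θ_c ≈ 1.62 d

At the target effluent, Y k S/(K_s+S) = 0.552×3.71×16.7/49.20 = 0.6951 d⁻¹.
θ_c = 1/(μ − k_d) = 1/(0.6951 − 0.0787) = 1/0.6164 = 1.622 d.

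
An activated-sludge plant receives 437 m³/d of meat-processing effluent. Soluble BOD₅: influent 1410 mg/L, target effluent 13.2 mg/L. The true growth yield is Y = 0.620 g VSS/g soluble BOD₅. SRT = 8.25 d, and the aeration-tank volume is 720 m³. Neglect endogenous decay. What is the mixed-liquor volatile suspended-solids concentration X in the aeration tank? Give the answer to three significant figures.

Without decay, X = Y Q (S₀−S) θ_c / V = 0.620 × 437 × (1410 − 13.2) × 8.25 / 720 = 4336 mg/L.

X ≈ 4340 mg/L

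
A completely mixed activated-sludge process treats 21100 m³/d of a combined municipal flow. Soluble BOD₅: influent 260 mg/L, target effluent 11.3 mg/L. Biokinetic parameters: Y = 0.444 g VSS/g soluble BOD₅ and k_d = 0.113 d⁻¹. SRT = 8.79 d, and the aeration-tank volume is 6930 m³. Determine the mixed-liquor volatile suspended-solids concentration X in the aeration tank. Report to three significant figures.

X ≈ 1480 mg/L

Solving the biomass balance for X: X = Y Q (S₀−S) θ_c / [V (1+k_d θ_c)] = 0.444 × 21100 × (260 − 11.3) × 8.79 / [6930 × (1 + 0.113 × 8.79)] = 1483 mg/L.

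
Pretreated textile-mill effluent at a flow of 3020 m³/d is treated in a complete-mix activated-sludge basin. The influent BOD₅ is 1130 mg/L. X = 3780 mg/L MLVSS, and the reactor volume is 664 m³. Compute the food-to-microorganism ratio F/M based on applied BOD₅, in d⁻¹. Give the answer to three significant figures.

Food-to-microorganism ratio F/M = Q S₀ / (V X) = 3020 × 1130 / (664.0 × 3780) = 1.360 d⁻¹.

F/M ≈ 1.36 d⁻¹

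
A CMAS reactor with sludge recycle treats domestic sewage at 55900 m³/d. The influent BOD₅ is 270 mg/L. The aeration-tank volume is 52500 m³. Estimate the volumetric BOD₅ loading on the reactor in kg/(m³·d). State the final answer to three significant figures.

L_v ≈ 0.287 kg BOD₅/(m³·d)

L_v = Q S₀ / V = 55900 × 270 × 10⁻³ / 52500 = 0.2875 kg/(m³·d).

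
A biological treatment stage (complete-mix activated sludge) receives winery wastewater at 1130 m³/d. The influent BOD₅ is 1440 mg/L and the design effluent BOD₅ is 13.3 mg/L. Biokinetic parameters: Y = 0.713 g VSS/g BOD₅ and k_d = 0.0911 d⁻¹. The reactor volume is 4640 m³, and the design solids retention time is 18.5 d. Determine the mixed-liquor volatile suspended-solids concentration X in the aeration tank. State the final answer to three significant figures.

X ≈ 1710 mg/L

X = Y·Q·ΔS·θ_c / [V·(1 + k_d θ_c)] = 0.713 × 1130 × (1440 − 13.3) × 18.5 / [4640 × (1 + 0.0911 × 18.5)] = 1707 mg/L.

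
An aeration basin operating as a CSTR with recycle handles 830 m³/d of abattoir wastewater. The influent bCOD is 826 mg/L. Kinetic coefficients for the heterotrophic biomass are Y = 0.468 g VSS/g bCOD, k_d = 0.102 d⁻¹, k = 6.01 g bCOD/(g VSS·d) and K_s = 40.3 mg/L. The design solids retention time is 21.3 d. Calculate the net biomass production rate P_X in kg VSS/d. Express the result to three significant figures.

Effluent substrate depends only on kinetics and SRT: S = K_s(1 + k_d θ_c) / [θ_c(Yk − k_d) − 1] = 40.3 × (1 + 0.102 × 21.3) / [21.3 × (0.468 × 6.01 − 0.102) − 1] = 127.9 / 56.74 = 2.253 mg/L.
Y_obs = Y / (1 + k_d θ_c) = 0.468 / (1 + 0.102 × 21.3) = 0.468 / 3.173 = 0.1475.
Substrate removed = Q·(S₀ − S) = 830 m³/d × (826 − 2.25) g/m³ = 6.84×10^5 g/d = 683.7 kg/d.
So the net sludge growth is P_X = 0.1475 × 683.7 = 100.9 kg VSS/d.

P_X ≈ 101 kg VSS/d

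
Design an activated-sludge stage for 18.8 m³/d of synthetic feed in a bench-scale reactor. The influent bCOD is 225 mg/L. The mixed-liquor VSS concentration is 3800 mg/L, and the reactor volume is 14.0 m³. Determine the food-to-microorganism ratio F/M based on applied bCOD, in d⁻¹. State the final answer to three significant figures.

F/M = applied load / biomass = Q·S₀/(V·X) = 18.8 × 225 / (14.00 × 3800) = 0.07951 d⁻¹.

F/M ≈ 0.0795 d⁻¹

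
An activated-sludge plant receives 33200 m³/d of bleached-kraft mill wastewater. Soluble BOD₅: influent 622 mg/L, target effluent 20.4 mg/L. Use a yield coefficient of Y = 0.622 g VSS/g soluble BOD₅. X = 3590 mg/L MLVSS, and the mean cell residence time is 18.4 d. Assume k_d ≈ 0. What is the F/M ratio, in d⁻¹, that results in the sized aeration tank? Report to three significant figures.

With k_d = 0 the design equation reduces to V = Y Q (S₀−S) θ_c / X = 0.622 × 33200 × (622 − 20.4) × 18.4 / 3590 = 63674 m³.
F/M = Q·S₀ / (V·X) = 33200 × 622 / (63674 × 3590) = 0.09034 g soluble BOD₅·(g VSS·d)⁻¹.

F/M ≈ 0.0903 d⁻¹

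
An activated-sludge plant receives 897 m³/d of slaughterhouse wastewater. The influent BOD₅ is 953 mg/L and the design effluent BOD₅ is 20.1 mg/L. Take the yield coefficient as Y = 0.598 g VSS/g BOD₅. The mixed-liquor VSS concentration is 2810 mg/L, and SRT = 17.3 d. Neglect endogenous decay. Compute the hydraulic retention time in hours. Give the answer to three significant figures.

V·X = Y·Q·ΔS·θ_c gives V = 0.598 × 897 × (953 − 20.1) × 17.3 / 2810 = 3081 m³.
Hydraulic retention time τ = V/Q = 3081 / 897 = 3.435 d = 82.43 h.

τ ≈ 82.4 h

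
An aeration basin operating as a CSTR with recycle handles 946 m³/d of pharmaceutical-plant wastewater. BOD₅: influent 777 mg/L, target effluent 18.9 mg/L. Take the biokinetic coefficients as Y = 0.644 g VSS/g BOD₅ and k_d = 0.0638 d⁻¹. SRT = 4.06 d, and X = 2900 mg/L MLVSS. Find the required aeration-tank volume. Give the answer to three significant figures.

V ≈ 514 m³

Rearranging the biomass balance for a CMAS with decay, V = Y·Q·ΔS·θ_c / [X·(1+k_d θ_c)] = 0.644 × 946 × (777 − 18.9) × 4.06 / [2900 × (1 + 0.0638 × 4.06)] = 1.88×10^6 / 3651 = 513.6 m³.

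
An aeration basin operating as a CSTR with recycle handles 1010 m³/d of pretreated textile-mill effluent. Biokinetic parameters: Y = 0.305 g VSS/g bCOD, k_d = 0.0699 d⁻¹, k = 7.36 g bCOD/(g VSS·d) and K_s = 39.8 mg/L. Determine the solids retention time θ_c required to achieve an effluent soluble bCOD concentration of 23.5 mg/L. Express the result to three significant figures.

θ_c ≈ 1.31 d

At the target effluent, Y k S/(K_s+S) = 0.305×7.36×23.5/63.30 = 0.8334 d⁻¹.
θ_c = 1/(μ − k_d) = 1/(0.8334 − 0.0699) = 1/0.7635 = 1.310 d.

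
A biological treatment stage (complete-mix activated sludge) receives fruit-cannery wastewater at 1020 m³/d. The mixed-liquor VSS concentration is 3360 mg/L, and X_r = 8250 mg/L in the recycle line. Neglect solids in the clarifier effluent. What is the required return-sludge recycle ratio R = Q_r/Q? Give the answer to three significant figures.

Mass balance around the secondary clarifier (neglecting effluent solids): R = X / (X_r − X) = 3360 / (8250 − 3360) = 0.6871.

R ≈ 0.687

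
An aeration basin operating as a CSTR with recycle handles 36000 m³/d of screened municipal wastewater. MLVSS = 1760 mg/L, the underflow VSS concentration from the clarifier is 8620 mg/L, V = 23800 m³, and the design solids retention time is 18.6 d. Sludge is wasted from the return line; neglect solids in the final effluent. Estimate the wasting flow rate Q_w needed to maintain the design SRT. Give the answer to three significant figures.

Q_w = (V·X)/(θ_c X_r) = 23800 × 1760 / (18.6 × 8620) = 261.3 m³/d.

Q_w ≈ 261 m³/d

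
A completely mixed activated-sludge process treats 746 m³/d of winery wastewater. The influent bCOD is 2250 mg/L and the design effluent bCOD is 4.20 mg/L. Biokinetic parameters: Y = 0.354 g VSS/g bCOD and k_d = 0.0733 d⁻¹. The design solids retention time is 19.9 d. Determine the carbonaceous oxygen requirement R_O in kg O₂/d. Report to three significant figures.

R_O ≈ 1330 kg O₂/d

Observed yield with endogenous decay: Y_obs = Y / (1 + k_d·θ_c) = 0.354 / (1 + 0.0733 × 19.9) = 0.354 / 2.459 = 0.1440 g VSS/g bCOD.
Q·(S₀ − S) = 746 × (2250 − 4.20) × 10⁻³ = 1675 kg/d removed.
Biomass synthesised: P_X = Y_obs × 1675 = 241.2 kg VSS/d.
R_O = Q·ΔS − 1.42 P_X = 1675 − 342.5 = 1333 kg O₂/d.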